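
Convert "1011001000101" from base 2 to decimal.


Input: "1011001000101" in base 2
Positional expansion:
  Digit '1' (value 1) x 2^12 = 4096
  Digit '0' (value 0) x 2^11 = 0
  Digit '1' (value 1) x 2^10 = 1024
  Digit '1' (value 1) x 2^9 = 512
  Digit '0' (value 0) x 2^8 = 0
  Digit '0' (value 0) x 2^7 = 0
  Digit '1' (value 1) x 2^6 = 64
  Digit '0' (value 0) x 2^5 = 0
  Digit '0' (value 0) x 2^4 = 0
  Digit '0' (value 0) x 2^3 = 0
  Digit '1' (value 1) x 2^2 = 4
  Digit '0' (value 0) x 2^1 = 0
  Digit '1' (value 1) x 2^0 = 1
Sum = 5701

5701


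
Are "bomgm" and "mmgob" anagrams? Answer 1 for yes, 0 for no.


Strings: "bomgm", "mmgob"
Sorted first:  bgmmo
Sorted second: bgmmo
Sorted forms match => anagrams

1


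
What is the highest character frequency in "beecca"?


Input: beecca
Character counts:
  'a': 1
  'b': 1
  'c': 2
  'e': 2
Maximum frequency: 2

2


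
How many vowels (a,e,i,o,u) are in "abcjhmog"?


Input: abcjhmog
Checking each character:
  'a' at position 0: vowel (running total: 1)
  'b' at position 1: consonant
  'c' at position 2: consonant
  'j' at position 3: consonant
  'h' at position 4: consonant
  'm' at position 5: consonant
  'o' at position 6: vowel (running total: 2)
  'g' at position 7: consonant
Total vowels: 2

2


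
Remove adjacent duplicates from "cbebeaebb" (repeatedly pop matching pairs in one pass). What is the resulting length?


Input: cbebeaebb
Stack-based adjacent duplicate removal:
  Read 'c': push. Stack: c
  Read 'b': push. Stack: cb
  Read 'e': push. Stack: cbe
  Read 'b': push. Stack: cbeb
  Read 'e': push. Stack: cbebe
  Read 'a': push. Stack: cbebea
  Read 'e': push. Stack: cbebeae
  Read 'b': push. Stack: cbebeaeb
  Read 'b': matches stack top 'b' => pop. Stack: cbebeae
Final stack: "cbebeae" (length 7)

7


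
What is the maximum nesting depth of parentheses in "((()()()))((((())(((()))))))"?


Input: "((()()()))((((())(((()))))))"
Tracking depth:
  Position 0 '(': depth becomes 1
  Position 1 '(': depth becomes 2
  Position 2 '(': depth becomes 3
  Position 3 ')': depth becomes 2
  Position 4 '(': depth becomes 3
  Position 5 ')': depth becomes 2
  Position 6 '(': depth becomes 3
  Position 7 ')': depth becomes 2
  Position 8 ')': depth becomes 1
  Position 9 ')': depth becomes 0
  Position 10 '(': depth becomes 1
  Position 11 '(': depth becomes 2
  Position 12 '(': depth becomes 3
  Position 13 '(': depth becomes 4
  Position 14 '(': depth becomes 5
  Position 15 ')': depth becomes 4
  Position 16 ')': depth becomes 3
  Position 17 '(': depth becomes 4
  Position 18 '(': depth becomes 5
  Position 19 '(': depth becomes 6
  Position 20 '(': depth becomes 7
  Position 21 ')': depth becomes 6
  Position 22 ')': depth becomes 5
  Position 23 ')': depth becomes 4
  Position 24 ')': depth becomes 3
  Position 25 ')': depth becomes 2
  Position 26 ')': depth becomes 1
  Position 27 ')': depth becomes 0
Maximum depth reached: 7

7


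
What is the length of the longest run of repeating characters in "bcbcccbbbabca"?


Input: "bcbcccbbbabca"
Scanning for longest run:
  Position 1 ('c'): new char, reset run to 1
  Position 2 ('b'): new char, reset run to 1
  Position 3 ('c'): new char, reset run to 1
  Position 4 ('c'): continues run of 'c', length=2
  Position 5 ('c'): continues run of 'c', length=3
  Position 6 ('b'): new char, reset run to 1
  Position 7 ('b'): continues run of 'b', length=2
  Position 8 ('b'): continues run of 'b', length=3
  Position 9 ('a'): new char, reset run to 1
  Position 10 ('b'): new char, reset run to 1
  Position 11 ('c'): new char, reset run to 1
  Position 12 ('a'): new char, reset run to 1
Longest run: 'c' with length 3

3


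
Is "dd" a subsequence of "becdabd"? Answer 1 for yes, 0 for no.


Check if "dd" is a subsequence of "becdabd"
Greedy scan:
  Position 0 ('b'): no match needed
  Position 1 ('e'): no match needed
  Position 2 ('c'): no match needed
  Position 3 ('d'): matches sub[0] = 'd'
  Position 4 ('a'): no match needed
  Position 5 ('b'): no match needed
  Position 6 ('d'): matches sub[1] = 'd'
All 2 characters matched => is a subsequence

1


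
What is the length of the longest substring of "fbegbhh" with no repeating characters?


Input: "fbegbhh"
Sliding window (track last position of each char):
  Position 0 ('f'): window [0,0] length 1 -- new best
  Position 1 ('b'): window [0,1] length 2 -- new best
  Position 2 ('e'): window [0,2] length 3 -- new best
  Position 3 ('g'): window [0,3] length 4 -- new best
  Position 4 ('b'): repeat (last at 1), move window start to 2
  Position 4 ('b'): window [2,4] length 3
  Position 5 ('h'): window [2,5] length 4
  Position 6 ('h'): repeat (last at 5), move window start to 6
  Position 6 ('h'): window [6,6] length 1
Longest substring with no repeats: "fbeg" with length 4

4


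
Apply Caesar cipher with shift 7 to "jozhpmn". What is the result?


Caesar cipher: shift "jozhpmn" by 7
  'j' (pos 9) + 7 = pos 16 = 'q'
  'o' (pos 14) + 7 = pos 21 = 'v'
  'z' (pos 25) + 7 = pos 6 = 'g'
  'h' (pos 7) + 7 = pos 14 = 'o'
  'p' (pos 15) + 7 = pos 22 = 'w'
  'm' (pos 12) + 7 = pos 19 = 't'
  'n' (pos 13) + 7 = pos 20 = 'u'
Result: qvgowtu

qvgowtu


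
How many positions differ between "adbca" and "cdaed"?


Comparing "adbca" and "cdaed" position by position:
  Position 0: 'a' vs 'c' => DIFFER
  Position 1: 'd' vs 'd' => same
  Position 2: 'b' vs 'a' => DIFFER
  Position 3: 'c' vs 'e' => DIFFER
  Position 4: 'a' vs 'd' => DIFFER
Positions that differ: 4

4


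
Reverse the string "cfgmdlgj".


Input: cfgmdlgj
Reading characters right to left:
  Position 7: 'j'
  Position 6: 'g'
  Position 5: 'l'
  Position 4: 'd'
  Position 3: 'm'
  Position 2: 'g'
  Position 1: 'f'
  Position 0: 'c'
Reversed: jgldmgfc

jgldmgfc


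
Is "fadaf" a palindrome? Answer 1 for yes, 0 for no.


Input: fadaf
Reversed: fadaf
  Compare pos 0 ('f') with pos 4 ('f'): match
  Compare pos 1 ('a') with pos 3 ('a'): match
Result: palindrome

1


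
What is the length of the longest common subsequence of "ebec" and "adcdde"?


LCS of "ebec" and "adcdde"
DP table:
           a    d    c    d    d    e
      0    0    0    0    0    0    0
  e   0    0    0    0    0    0    1
  b   0    0    0    0    0    0    1
  e   0    0    0    0    0    0    1
  c   0    0    0    1    1    1    1
LCS length = dp[4][6] = 1

1


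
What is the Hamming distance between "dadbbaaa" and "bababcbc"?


Comparing "dadbbaaa" and "bababcbc" position by position:
  Position 0: 'd' vs 'b' => differ
  Position 1: 'a' vs 'a' => same
  Position 2: 'd' vs 'b' => differ
  Position 3: 'b' vs 'a' => differ
  Position 4: 'b' vs 'b' => same
  Position 5: 'a' vs 'c' => differ
  Position 6: 'a' vs 'b' => differ
  Position 7: 'a' vs 'c' => differ
Total differences (Hamming distance): 6

6


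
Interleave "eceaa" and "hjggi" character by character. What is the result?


Interleaving "eceaa" and "hjggi":
  Position 0: 'e' from first, 'h' from second => "eh"
  Position 1: 'c' from first, 'j' from second => "cj"
  Position 2: 'e' from first, 'g' from second => "eg"
  Position 3: 'a' from first, 'g' from second => "ag"
  Position 4: 'a' from first, 'i' from second => "ai"
Result: ehcjegagai

ehcjegagai


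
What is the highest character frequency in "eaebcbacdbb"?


Input: eaebcbacdbb
Character counts:
  'a': 2
  'b': 4
  'c': 2
  'd': 1
  'e': 2
Maximum frequency: 4

4


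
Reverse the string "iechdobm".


Input: iechdobm
Reading characters right to left:
  Position 7: 'm'
  Position 6: 'b'
  Position 5: 'o'
  Position 4: 'd'
  Position 3: 'h'
  Position 2: 'c'
  Position 1: 'e'
  Position 0: 'i'
Reversed: mbodhcei

mbodhcei


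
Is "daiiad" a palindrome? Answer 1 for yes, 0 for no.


Input: daiiad
Reversed: daiiad
  Compare pos 0 ('d') with pos 5 ('d'): match
  Compare pos 1 ('a') with pos 4 ('a'): match
  Compare pos 2 ('i') with pos 3 ('i'): match
Result: palindrome

1


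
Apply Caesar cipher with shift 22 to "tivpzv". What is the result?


Caesar cipher: shift "tivpzv" by 22
  't' (pos 19) + 22 = pos 15 = 'p'
  'i' (pos 8) + 22 = pos 4 = 'e'
  'v' (pos 21) + 22 = pos 17 = 'r'
  'p' (pos 15) + 22 = pos 11 = 'l'
  'z' (pos 25) + 22 = pos 21 = 'v'
  'v' (pos 21) + 22 = pos 17 = 'r'
Result: perlvr

perlvr


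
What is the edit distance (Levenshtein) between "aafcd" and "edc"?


Computing edit distance: "aafcd" -> "edc"
DP table:
           e    d    c
      0    1    2    3
  a   1    1    2    3
  a   2    2    2    3
  f   3    3    3    3
  c   4    4    4    3
  d   5    5    4    4
Edit distance = dp[5][3] = 4

4


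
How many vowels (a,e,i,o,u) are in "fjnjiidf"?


Input: fjnjiidf
Checking each character:
  'f' at position 0: consonant
  'j' at position 1: consonant
  'n' at position 2: consonant
  'j' at position 3: consonant
  'i' at position 4: vowel (running total: 1)
  'i' at position 5: vowel (running total: 2)
  'd' at position 6: consonant
  'f' at position 7: consonant
Total vowels: 2

2


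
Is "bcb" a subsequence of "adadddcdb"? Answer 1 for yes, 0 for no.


Check if "bcb" is a subsequence of "adadddcdb"
Greedy scan:
  Position 0 ('a'): no match needed
  Position 1 ('d'): no match needed
  Position 2 ('a'): no match needed
  Position 3 ('d'): no match needed
  Position 4 ('d'): no match needed
  Position 5 ('d'): no match needed
  Position 6 ('c'): no match needed
  Position 7 ('d'): no match needed
  Position 8 ('b'): matches sub[0] = 'b'
Only matched 1/3 characters => not a subsequence

0


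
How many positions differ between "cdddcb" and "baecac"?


Comparing "cdddcb" and "baecac" position by position:
  Position 0: 'c' vs 'b' => DIFFER
  Position 1: 'd' vs 'a' => DIFFER
  Position 2: 'd' vs 'e' => DIFFER
  Position 3: 'd' vs 'c' => DIFFER
  Position 4: 'c' vs 'a' => DIFFER
  Position 5: 'b' vs 'c' => DIFFER
Positions that differ: 6

6


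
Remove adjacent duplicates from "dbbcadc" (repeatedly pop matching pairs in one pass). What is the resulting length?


Input: dbbcadc
Stack-based adjacent duplicate removal:
  Read 'd': push. Stack: d
  Read 'b': push. Stack: db
  Read 'b': matches stack top 'b' => pop. Stack: d
  Read 'c': push. Stack: dc
  Read 'a': push. Stack: dca
  Read 'd': push. Stack: dcad
  Read 'c': push. Stack: dcadc
Final stack: "dcadc" (length 5)

5


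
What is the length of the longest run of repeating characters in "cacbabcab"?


Input: "cacbabcab"
Scanning for longest run:
  Position 1 ('a'): new char, reset run to 1
  Position 2 ('c'): new char, reset run to 1
  Position 3 ('b'): new char, reset run to 1
  Position 4 ('a'): new char, reset run to 1
  Position 5 ('b'): new char, reset run to 1
  Position 6 ('c'): new char, reset run to 1
  Position 7 ('a'): new char, reset run to 1
  Position 8 ('b'): new char, reset run to 1
Longest run: 'c' with length 1

1


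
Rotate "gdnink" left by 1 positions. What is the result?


Input: "gdnink", rotate left by 1
First 1 characters: "g"
Remaining characters: "dnink"
Concatenate remaining + first: "dnink" + "g" = "dninkg"

dninkg


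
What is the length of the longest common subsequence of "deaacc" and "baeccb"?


LCS of "deaacc" and "baeccb"
DP table:
           b    a    e    c    c    b
      0    0    0    0    0    0    0
  d   0    0    0    0    0    0    0
  e   0    0    0    1    1    1    1
  a   0    0    1    1    1    1    1
  a   0    0    1    1    1    1    1
  c   0    0    1    1    2    2    2
  c   0    0    1    1    2    3    3
LCS length = dp[6][6] = 3

3


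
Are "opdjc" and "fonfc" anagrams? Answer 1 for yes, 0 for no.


Strings: "opdjc", "fonfc"
Sorted first:  cdjop
Sorted second: cffno
Differ at position 1: 'd' vs 'f' => not anagrams

0


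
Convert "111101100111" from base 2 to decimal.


Input: "111101100111" in base 2
Positional expansion:
  Digit '1' (value 1) x 2^11 = 2048
  Digit '1' (value 1) x 2^10 = 1024
  Digit '1' (value 1) x 2^9 = 512
  Digit '1' (value 1) x 2^8 = 256
  Digit '0' (value 0) x 2^7 = 0
  Digit '1' (value 1) x 2^6 = 64
  Digit '1' (value 1) x 2^5 = 32
  Digit '0' (value 0) x 2^4 = 0
  Digit '0' (value 0) x 2^3 = 0
  Digit '1' (value 1) x 2^2 = 4
  Digit '1' (value 1) x 2^1 = 2
  Digit '1' (value 1) x 2^0 = 1
Sum = 3943

3943


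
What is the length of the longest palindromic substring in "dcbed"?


Input: "dcbed"
Checking substrings for palindromes:
  No multi-char palindromic substrings found
Longest palindromic substring: "d" with length 1

1


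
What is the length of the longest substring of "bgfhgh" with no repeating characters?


Input: "bgfhgh"
Sliding window (track last position of each char):
  Position 0 ('b'): window [0,0] length 1 -- new best
  Position 1 ('g'): window [0,1] length 2 -- new best
  Position 2 ('f'): window [0,2] length 3 -- new best
  Position 3 ('h'): window [0,3] length 4 -- new best
  Position 4 ('g'): repeat (last at 1), move window start to 2
  Position 4 ('g'): window [2,4] length 3
  Position 5 ('h'): repeat (last at 3), move window start to 4
  Position 5 ('h'): window [4,5] length 2
Longest substring with no repeats: "bgfh" with length 4

4


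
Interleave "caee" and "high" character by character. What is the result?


Interleaving "caee" and "high":
  Position 0: 'c' from first, 'h' from second => "ch"
  Position 1: 'a' from first, 'i' from second => "ai"
  Position 2: 'e' from first, 'g' from second => "eg"
  Position 3: 'e' from first, 'h' from second => "eh"
Result: chaiegeh

chaiegeh


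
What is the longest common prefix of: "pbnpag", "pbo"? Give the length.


Words: pbnpag, pbo
  Position 0: all 'p' => match
  Position 1: all 'b' => match
  Position 2: ('n', 'o') => mismatch, stop
LCP = "pb" (length 2)

2


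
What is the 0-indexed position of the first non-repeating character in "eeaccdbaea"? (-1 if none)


Input: eeaccdbaea
Character frequencies:
  'a': 3
  'b': 1
  'c': 2
  'd': 1
  'e': 3
Scanning left to right for freq == 1:
  Position 0 ('e'): freq=3, skip
  Position 1 ('e'): freq=3, skip
  Position 2 ('a'): freq=3, skip
  Position 3 ('c'): freq=2, skip
  Position 4 ('c'): freq=2, skip
  Position 5 ('d'): unique! => answer = 5

5


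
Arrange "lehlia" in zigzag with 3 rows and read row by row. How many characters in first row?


Zigzag "lehlia" into 3 rows:
Placing characters:
  'l' => row 0
  'e' => row 1
  'h' => row 2
  'l' => row 1
  'i' => row 0
  'a' => row 1
Rows:
  Row 0: "li"
  Row 1: "ela"
  Row 2: "h"
First row length: 2

2


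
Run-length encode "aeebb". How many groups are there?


Input: aeebb
Scanning for consecutive runs:
  Group 1: 'a' x 1 (positions 0-0)
  Group 2: 'e' x 2 (positions 1-2)
  Group 3: 'b' x 2 (positions 3-4)
Total groups: 3

3


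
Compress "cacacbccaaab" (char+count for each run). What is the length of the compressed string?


Input: cacacbccaaab
Runs:
  'c' x 1 => "c1"
  'a' x 1 => "a1"
  'c' x 1 => "c1"
  'a' x 1 => "a1"
  'c' x 1 => "c1"
  'b' x 1 => "b1"
  'c' x 2 => "c2"
  'a' x 3 => "a3"
  'b' x 1 => "b1"
Compressed: "c1a1c1a1c1b1c2a3b1"
Compressed length: 18

18


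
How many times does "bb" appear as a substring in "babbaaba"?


Searching for "bb" in "babbaaba"
Scanning each position:
  Position 0: "ba" => no
  Position 1: "ab" => no
  Position 2: "bb" => MATCH
  Position 3: "ba" => no
  Position 4: "aa" => no
  Position 5: "ab" => no
  Position 6: "ba" => no
Total occurrences: 1

1


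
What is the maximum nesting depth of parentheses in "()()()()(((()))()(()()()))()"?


Input: "()()()()(((()))()(()()()))()"
Tracking depth:
  Position 0 '(': depth becomes 1
  Position 1 ')': depth becomes 0
  Position 2 '(': depth becomes 1
  Position 3 ')': depth becomes 0
  Position 4 '(': depth becomes 1
  Position 5 ')': depth becomes 0
  Position 6 '(': depth becomes 1
  Position 7 ')': depth becomes 0
  Position 8 '(': depth becomes 1
  Position 9 '(': depth becomes 2
  Position 10 '(': depth becomes 3
  Position 11 '(': depth becomes 4
  Position 12 ')': depth becomes 3
  Position 13 ')': depth becomes 2
  Position 14 ')': depth becomes 1
  Position 15 '(': depth becomes 2
  Position 16 ')': depth becomes 1
  Position 17 '(': depth becomes 2
  Position 18 '(': depth becomes 3
  Position 19 ')': depth becomes 2
  Position 20 '(': depth becomes 3
  Position 21 ')': depth becomes 2
  Position 22 '(': depth becomes 3
  Position 23 ')': depth becomes 2
  Position 24 ')': depth becomes 1
  Position 25 ')': depth becomes 0
  Position 26 '(': depth becomes 1
  Position 27 ')': depth becomes 0
Maximum depth reached: 4

4


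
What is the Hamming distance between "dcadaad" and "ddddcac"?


Comparing "dcadaad" and "ddddcac" position by position:
  Position 0: 'd' vs 'd' => same
  Position 1: 'c' vs 'd' => differ
  Position 2: 'a' vs 'd' => differ
  Position 3: 'd' vs 'd' => same
  Position 4: 'a' vs 'c' => differ
  Position 5: 'a' vs 'a' => same
  Position 6: 'd' vs 'c' => differ
Total differences (Hamming distance): 4

4


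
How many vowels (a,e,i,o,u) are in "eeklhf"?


Input: eeklhf
Checking each character:
  'e' at position 0: vowel (running total: 1)
  'e' at position 1: vowel (running total: 2)
  'k' at position 2: consonant
  'l' at position 3: consonant
  'h' at position 4: consonant
  'f' at position 5: consonant
Total vowels: 2

2


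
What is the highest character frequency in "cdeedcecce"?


Input: cdeedcecce
Character counts:
  'c': 4
  'd': 2
  'e': 4
Maximum frequency: 4

4


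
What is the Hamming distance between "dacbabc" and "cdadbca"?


Comparing "dacbabc" and "cdadbca" position by position:
  Position 0: 'd' vs 'c' => differ
  Position 1: 'a' vs 'd' => differ
  Position 2: 'c' vs 'a' => differ
  Position 3: 'b' vs 'd' => differ
  Position 4: 'a' vs 'b' => differ
  Position 5: 'b' vs 'c' => differ
  Position 6: 'c' vs 'a' => differ
Total differences (Hamming distance): 7

7


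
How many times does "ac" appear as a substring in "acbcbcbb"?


Searching for "ac" in "acbcbcbb"
Scanning each position:
  Position 0: "ac" => MATCH
  Position 1: "cb" => no
  Position 2: "bc" => no
  Position 3: "cb" => no
  Position 4: "bc" => no
  Position 5: "cb" => no
  Position 6: "bb" => no
Total occurrences: 1

1


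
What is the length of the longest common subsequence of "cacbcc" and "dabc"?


LCS of "cacbcc" and "dabc"
DP table:
           d    a    b    c
      0    0    0    0    0
  c   0    0    0    0    1
  a   0    0    1    1    1
  c   0    0    1    1    2
  b   0    0    1    2    2
  c   0    0    1    2    3
  c   0    0    1    2    3
LCS length = dp[6][4] = 3

3


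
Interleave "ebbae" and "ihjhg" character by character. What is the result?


Interleaving "ebbae" and "ihjhg":
  Position 0: 'e' from first, 'i' from second => "ei"
  Position 1: 'b' from first, 'h' from second => "bh"
  Position 2: 'b' from first, 'j' from second => "bj"
  Position 3: 'a' from first, 'h' from second => "ah"
  Position 4: 'e' from first, 'g' from second => "eg"
Result: eibhbjaheg

eibhbjaheg


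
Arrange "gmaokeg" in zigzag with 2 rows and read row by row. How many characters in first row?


Zigzag "gmaokeg" into 2 rows:
Placing characters:
  'g' => row 0
  'm' => row 1
  'a' => row 0
  'o' => row 1
  'k' => row 0
  'e' => row 1
  'g' => row 0
Rows:
  Row 0: "gakg"
  Row 1: "moe"
First row length: 4

4


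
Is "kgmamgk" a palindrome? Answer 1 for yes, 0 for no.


Input: kgmamgk
Reversed: kgmamgk
  Compare pos 0 ('k') with pos 6 ('k'): match
  Compare pos 1 ('g') with pos 5 ('g'): match
  Compare pos 2 ('m') with pos 4 ('m'): match
Result: palindrome

1


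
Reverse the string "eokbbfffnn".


Input: eokbbfffnn
Reading characters right to left:
  Position 9: 'n'
  Position 8: 'n'
  Position 7: 'f'
  Position 6: 'f'
  Position 5: 'f'
  Position 4: 'b'
  Position 3: 'b'
  Position 2: 'k'
  Position 1: 'o'
  Position 0: 'e'
Reversed: nnfffbbkoe

nnfffbbkoe


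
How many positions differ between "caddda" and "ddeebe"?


Comparing "caddda" and "ddeebe" position by position:
  Position 0: 'c' vs 'd' => DIFFER
  Position 1: 'a' vs 'd' => DIFFER
  Position 2: 'd' vs 'e' => DIFFER
  Position 3: 'd' vs 'e' => DIFFER
  Position 4: 'd' vs 'b' => DIFFER
  Position 5: 'a' vs 'e' => DIFFER
Positions that differ: 6

6


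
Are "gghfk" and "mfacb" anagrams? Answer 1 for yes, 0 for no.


Strings: "gghfk", "mfacb"
Sorted first:  fgghk
Sorted second: abcfm
Differ at position 0: 'f' vs 'a' => not anagrams

0


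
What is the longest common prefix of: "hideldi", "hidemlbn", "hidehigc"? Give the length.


Words: hideldi, hidemlbn, hidehigc
  Position 0: all 'h' => match
  Position 1: all 'i' => match
  Position 2: all 'd' => match
  Position 3: all 'e' => match
  Position 4: ('l', 'm', 'h') => mismatch, stop
LCP = "hide" (length 4)

4


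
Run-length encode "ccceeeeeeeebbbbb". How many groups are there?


Input: ccceeeeeeeebbbbb
Scanning for consecutive runs:
  Group 1: 'c' x 3 (positions 0-2)
  Group 2: 'e' x 8 (positions 3-10)
  Group 3: 'b' x 5 (positions 11-15)
Total groups: 3

3


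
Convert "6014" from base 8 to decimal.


Input: "6014" in base 8
Positional expansion:
  Digit '6' (value 6) x 8^3 = 3072
  Digit '0' (value 0) x 8^2 = 0
  Digit '1' (value 1) x 8^1 = 8
  Digit '4' (value 4) x 8^0 = 4
Sum = 3084

3084


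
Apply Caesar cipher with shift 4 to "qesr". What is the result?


Caesar cipher: shift "qesr" by 4
  'q' (pos 16) + 4 = pos 20 = 'u'
  'e' (pos 4) + 4 = pos 8 = 'i'
  's' (pos 18) + 4 = pos 22 = 'w'
  'r' (pos 17) + 4 = pos 21 = 'v'
Result: uiwv

uiwv


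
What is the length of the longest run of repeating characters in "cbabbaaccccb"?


Input: "cbabbaaccccb"
Scanning for longest run:
  Position 1 ('b'): new char, reset run to 1
  Position 2 ('a'): new char, reset run to 1
  Position 3 ('b'): new char, reset run to 1
  Position 4 ('b'): continues run of 'b', length=2
  Position 5 ('a'): new char, reset run to 1
  Position 6 ('a'): continues run of 'a', length=2
  Position 7 ('c'): new char, reset run to 1
  Position 8 ('c'): continues run of 'c', length=2
  Position 9 ('c'): continues run of 'c', length=3
  Position 10 ('c'): continues run of 'c', length=4
  Position 11 ('b'): new char, reset run to 1
Longest run: 'c' with length 4

4


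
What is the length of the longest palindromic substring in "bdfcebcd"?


Input: "bdfcebcd"
Checking substrings for palindromes:
  No multi-char palindromic substrings found
Longest palindromic substring: "b" with length 1

1


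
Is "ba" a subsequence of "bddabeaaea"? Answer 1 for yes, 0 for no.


Check if "ba" is a subsequence of "bddabeaaea"
Greedy scan:
  Position 0 ('b'): matches sub[0] = 'b'
  Position 1 ('d'): no match needed
  Position 2 ('d'): no match needed
  Position 3 ('a'): matches sub[1] = 'a'
  Position 4 ('b'): no match needed
  Position 5 ('e'): no match needed
  Position 6 ('a'): no match needed
  Position 7 ('a'): no match needed
  Position 8 ('e'): no match needed
  Position 9 ('a'): no match needed
All 2 characters matched => is a subsequence

1


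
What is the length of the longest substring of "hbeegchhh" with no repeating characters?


Input: "hbeegchhh"
Sliding window (track last position of each char):
  Position 0 ('h'): window [0,0] length 1 -- new best
  Position 1 ('b'): window [0,1] length 2 -- new best
  Position 2 ('e'): window [0,2] length 3 -- new best
  Position 3 ('e'): repeat (last at 2), move window start to 3
  Position 3 ('e'): window [3,3] length 1
  Position 4 ('g'): window [3,4] length 2
  Position 5 ('c'): window [3,5] length 3
  Position 6 ('h'): window [3,6] length 4 -- new best
  Position 7 ('h'): repeat (last at 6), move window start to 7
  Position 7 ('h'): window [7,7] length 1
  Position 8 ('h'): repeat (last at 7), move window start to 8
  Position 8 ('h'): window [8,8] length 1
Longest substring with no repeats: "egch" with length 4

4


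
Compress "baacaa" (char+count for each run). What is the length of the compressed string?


Input: baacaa
Runs:
  'b' x 1 => "b1"
  'a' x 2 => "a2"
  'c' x 1 => "c1"
  'a' x 2 => "a2"
Compressed: "b1a2c1a2"
Compressed length: 8

8


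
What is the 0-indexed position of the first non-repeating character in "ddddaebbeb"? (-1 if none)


Input: ddddaebbeb
Character frequencies:
  'a': 1
  'b': 3
  'd': 4
  'e': 2
Scanning left to right for freq == 1:
  Position 0 ('d'): freq=4, skip
  Position 1 ('d'): freq=4, skip
  Position 2 ('d'): freq=4, skip
  Position 3 ('d'): freq=4, skip
  Position 4 ('a'): unique! => answer = 4

4


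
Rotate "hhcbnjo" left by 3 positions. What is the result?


Input: "hhcbnjo", rotate left by 3
First 3 characters: "hhc"
Remaining characters: "bnjo"
Concatenate remaining + first: "bnjo" + "hhc" = "bnjohhc"

bnjohhc


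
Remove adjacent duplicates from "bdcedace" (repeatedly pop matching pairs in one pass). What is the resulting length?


Input: bdcedace
Stack-based adjacent duplicate removal:
  Read 'b': push. Stack: b
  Read 'd': push. Stack: bd
  Read 'c': push. Stack: bdc
  Read 'e': push. Stack: bdce
  Read 'd': push. Stack: bdced
  Read 'a': push. Stack: bdceda
  Read 'c': push. Stack: bdcedac
  Read 'e': push. Stack: bdcedace
Final stack: "bdcedace" (length 8)

8


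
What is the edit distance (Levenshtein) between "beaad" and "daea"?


Computing edit distance: "beaad" -> "daea"
DP table:
           d    a    e    a
      0    1    2    3    4
  b   1    1    2    3    4
  e   2    2    2    2    3
  a   3    3    2    3    2
  a   4    4    3    3    3
  d   5    4    4    4    4
Edit distance = dp[5][4] = 4

4


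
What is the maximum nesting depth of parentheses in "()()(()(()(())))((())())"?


Input: "()()(()(()(())))((())())"
Tracking depth:
  Position 0 '(': depth becomes 1
  Position 1 ')': depth becomes 0
  Position 2 '(': depth becomes 1
  Position 3 ')': depth becomes 0
  Position 4 '(': depth becomes 1
  Position 5 '(': depth becomes 2
  Position 6 ')': depth becomes 1
  Position 7 '(': depth becomes 2
  Position 8 '(': depth becomes 3
  Position 9 ')': depth becomes 2
  Position 10 '(': depth becomes 3
  Position 11 '(': depth becomes 4
  Position 12 ')': depth becomes 3
  Position 13 ')': depth becomes 2
  Position 14 ')': depth becomes 1
  Position 15 ')': depth becomes 0
  Position 16 '(': depth becomes 1
  Position 17 '(': depth becomes 2
  Position 18 '(': depth becomes 3
  Position 19 ')': depth becomes 2
  Position 20 ')': depth becomes 1
  Position 21 '(': depth becomes 2
  Position 22 ')': depth becomes 1
  Position 23 ')': depth becomes 0
Maximum depth reached: 4

4


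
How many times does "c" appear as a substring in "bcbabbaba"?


Searching for "c" in "bcbabbaba"
Scanning each position:
  Position 0: "b" => no
  Position 1: "c" => MATCH
  Position 2: "b" => no
  Position 3: "a" => no
  Position 4: "b" => no
  Position 5: "b" => no
  Position 6: "a" => no
  Position 7: "b" => no
  Position 8: "a" => no
Total occurrences: 1

1


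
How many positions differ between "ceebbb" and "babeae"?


Comparing "ceebbb" and "babeae" position by position:
  Position 0: 'c' vs 'b' => DIFFER
  Position 1: 'e' vs 'a' => DIFFER
  Position 2: 'e' vs 'b' => DIFFER
  Position 3: 'b' vs 'e' => DIFFER
  Position 4: 'b' vs 'a' => DIFFER
  Position 5: 'b' vs 'e' => DIFFER
Positions that differ: 6

6


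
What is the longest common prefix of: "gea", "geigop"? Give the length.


Words: gea, geigop
  Position 0: all 'g' => match
  Position 1: all 'e' => match
  Position 2: ('a', 'i') => mismatch, stop
LCP = "ge" (length 2)

2


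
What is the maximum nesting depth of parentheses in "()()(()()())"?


Input: "()()(()()())"
Tracking depth:
  Position 0 '(': depth becomes 1
  Position 1 ')': depth becomes 0
  Position 2 '(': depth becomes 1
  Position 3 ')': depth becomes 0
  Position 4 '(': depth becomes 1
  Position 5 '(': depth becomes 2
  Position 6 ')': depth becomes 1
  Position 7 '(': depth becomes 2
  Position 8 ')': depth becomes 1
  Position 9 '(': depth becomes 2
  Position 10 ')': depth becomes 1
  Position 11 ')': depth becomes 0
Maximum depth reached: 2

2


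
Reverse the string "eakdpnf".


Input: eakdpnf
Reading characters right to left:
  Position 6: 'f'
  Position 5: 'n'
  Position 4: 'p'
  Position 3: 'd'
  Position 2: 'k'
  Position 1: 'a'
  Position 0: 'e'
Reversed: fnpdkae

fnpdkae


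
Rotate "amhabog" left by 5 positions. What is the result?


Input: "amhabog", rotate left by 5
First 5 characters: "amhab"
Remaining characters: "og"
Concatenate remaining + first: "og" + "amhab" = "ogamhab"

ogamhab


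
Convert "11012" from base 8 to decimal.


Input: "11012" in base 8
Positional expansion:
  Digit '1' (value 1) x 8^4 = 4096
  Digit '1' (value 1) x 8^3 = 512
  Digit '0' (value 0) x 8^2 = 0
  Digit '1' (value 1) x 8^1 = 8
  Digit '2' (value 2) x 8^0 = 2
Sum = 4618

4618


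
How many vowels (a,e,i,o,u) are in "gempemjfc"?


Input: gempemjfc
Checking each character:
  'g' at position 0: consonant
  'e' at position 1: vowel (running total: 1)
  'm' at position 2: consonant
  'p' at position 3: consonant
  'e' at position 4: vowel (running total: 2)
  'm' at position 5: consonant
  'j' at position 6: consonant
  'f' at position 7: consonant
  'c' at position 8: consonant
Total vowels: 2

2


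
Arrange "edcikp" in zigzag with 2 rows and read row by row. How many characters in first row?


Zigzag "edcikp" into 2 rows:
Placing characters:
  'e' => row 0
  'd' => row 1
  'c' => row 0
  'i' => row 1
  'k' => row 0
  'p' => row 1
Rows:
  Row 0: "eck"
  Row 1: "dip"
First row length: 3

3


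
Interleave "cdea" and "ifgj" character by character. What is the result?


Interleaving "cdea" and "ifgj":
  Position 0: 'c' from first, 'i' from second => "ci"
  Position 1: 'd' from first, 'f' from second => "df"
  Position 2: 'e' from first, 'g' from second => "eg"
  Position 3: 'a' from first, 'j' from second => "aj"
Result: cidfegaj

cidfegaj


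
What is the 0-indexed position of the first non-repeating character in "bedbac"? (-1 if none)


Input: bedbac
Character frequencies:
  'a': 1
  'b': 2
  'c': 1
  'd': 1
  'e': 1
Scanning left to right for freq == 1:
  Position 0 ('b'): freq=2, skip
  Position 1 ('e'): unique! => answer = 1

1


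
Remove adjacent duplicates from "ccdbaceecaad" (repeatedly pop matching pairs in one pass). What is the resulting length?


Input: ccdbaceecaad
Stack-based adjacent duplicate removal:
  Read 'c': push. Stack: c
  Read 'c': matches stack top 'c' => pop. Stack: (empty)
  Read 'd': push. Stack: d
  Read 'b': push. Stack: db
  Read 'a': push. Stack: dba
  Read 'c': push. Stack: dbac
  Read 'e': push. Stack: dbace
  Read 'e': matches stack top 'e' => pop. Stack: dbac
  Read 'c': matches stack top 'c' => pop. Stack: dba
  Read 'a': matches stack top 'a' => pop. Stack: db
  Read 'a': push. Stack: dba
  Read 'd': push. Stack: dbad
Final stack: "dbad" (length 4)

4


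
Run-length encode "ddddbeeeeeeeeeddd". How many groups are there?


Input: ddddbeeeeeeeeeddd
Scanning for consecutive runs:
  Group 1: 'd' x 4 (positions 0-3)
  Group 2: 'b' x 1 (positions 4-4)
  Group 3: 'e' x 9 (positions 5-13)
  Group 4: 'd' x 3 (positions 14-16)
Total groups: 4

4


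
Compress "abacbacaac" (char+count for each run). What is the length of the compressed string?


Input: abacbacaac
Runs:
  'a' x 1 => "a1"
  'b' x 1 => "b1"
  'a' x 1 => "a1"
  'c' x 1 => "c1"
  'b' x 1 => "b1"
  'a' x 1 => "a1"
  'c' x 1 => "c1"
  'a' x 2 => "a2"
  'c' x 1 => "c1"
Compressed: "a1b1a1c1b1a1c1a2c1"
Compressed length: 18

18


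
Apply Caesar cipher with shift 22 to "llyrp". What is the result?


Caesar cipher: shift "llyrp" by 22
  'l' (pos 11) + 22 = pos 7 = 'h'
  'l' (pos 11) + 22 = pos 7 = 'h'
  'y' (pos 24) + 22 = pos 20 = 'u'
  'r' (pos 17) + 22 = pos 13 = 'n'
  'p' (pos 15) + 22 = pos 11 = 'l'
Result: hhunl

hhunl


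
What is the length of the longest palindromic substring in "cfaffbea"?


Input: "cfaffbea"
Checking substrings for palindromes:
  [1:4] "faf" (len 3) => palindrome
  [3:5] "ff" (len 2) => palindrome
Longest palindromic substring: "faf" with length 3

3


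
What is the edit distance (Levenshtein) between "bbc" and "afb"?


Computing edit distance: "bbc" -> "afb"
DP table:
           a    f    b
      0    1    2    3
  b   1    1    2    2
  b   2    2    2    2
  c   3    3    3    3
Edit distance = dp[3][3] = 3

3


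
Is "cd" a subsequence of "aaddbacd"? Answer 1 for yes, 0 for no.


Check if "cd" is a subsequence of "aaddbacd"
Greedy scan:
  Position 0 ('a'): no match needed
  Position 1 ('a'): no match needed
  Position 2 ('d'): no match needed
  Position 3 ('d'): no match needed
  Position 4 ('b'): no match needed
  Position 5 ('a'): no match needed
  Position 6 ('c'): matches sub[0] = 'c'
  Position 7 ('d'): matches sub[1] = 'd'
All 2 characters matched => is a subsequence

1


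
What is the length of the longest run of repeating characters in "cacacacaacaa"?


Input: "cacacacaacaa"
Scanning for longest run:
  Position 1 ('a'): new char, reset run to 1
  Position 2 ('c'): new char, reset run to 1
  Position 3 ('a'): new char, reset run to 1
  Position 4 ('c'): new char, reset run to 1
  Position 5 ('a'): new char, reset run to 1
  Position 6 ('c'): new char, reset run to 1
  Position 7 ('a'): new char, reset run to 1
  Position 8 ('a'): continues run of 'a', length=2
  Position 9 ('c'): new char, reset run to 1
  Position 10 ('a'): new char, reset run to 1
  Position 11 ('a'): continues run of 'a', length=2
Longest run: 'a' with length 2

2


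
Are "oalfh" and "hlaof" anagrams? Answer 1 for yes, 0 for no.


Strings: "oalfh", "hlaof"
Sorted first:  afhlo
Sorted second: afhlo
Sorted forms match => anagrams

1


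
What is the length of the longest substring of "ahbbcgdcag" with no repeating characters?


Input: "ahbbcgdcag"
Sliding window (track last position of each char):
  Position 0 ('a'): window [0,0] length 1 -- new best
  Position 1 ('h'): window [0,1] length 2 -- new best
  Position 2 ('b'): window [0,2] length 3 -- new best
  Position 3 ('b'): repeat (last at 2), move window start to 3
  Position 3 ('b'): window [3,3] length 1
  Position 4 ('c'): window [3,4] length 2
  Position 5 ('g'): window [3,5] length 3
  Position 6 ('d'): window [3,6] length 4 -- new best
  Position 7 ('c'): repeat (last at 4), move window start to 5
  Position 7 ('c'): window [5,7] length 3
  Position 8 ('a'): window [5,8] length 4
  Position 9 ('g'): repeat (last at 5), move window start to 6
  Position 9 ('g'): window [6,9] length 4
Longest substring with no repeats: "bcgd" with length 4

4


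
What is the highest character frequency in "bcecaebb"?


Input: bcecaebb
Character counts:
  'a': 1
  'b': 3
  'c': 2
  'e': 2
Maximum frequency: 3

3


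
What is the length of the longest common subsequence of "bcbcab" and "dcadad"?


LCS of "bcbcab" and "dcadad"
DP table:
           d    c    a    d    a    d
      0    0    0    0    0    0    0
  b   0    0    0    0    0    0    0
  c   0    0    1    1    1    1    1
  b   0    0    1    1    1    1    1
  c   0    0    1    1    1    1    1
  a   0    0    1    2    2    2    2
  b   0    0    1    2    2    2    2
LCS length = dp[6][6] = 2

2


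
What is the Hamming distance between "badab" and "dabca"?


Comparing "badab" and "dabca" position by position:
  Position 0: 'b' vs 'd' => differ
  Position 1: 'a' vs 'a' => same
  Position 2: 'd' vs 'b' => differ
  Position 3: 'a' vs 'c' => differ
  Position 4: 'b' vs 'a' => differ
Total differences (Hamming distance): 4

4


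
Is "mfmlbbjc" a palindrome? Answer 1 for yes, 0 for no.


Input: mfmlbbjc
Reversed: cjbblmfm
  Compare pos 0 ('m') with pos 7 ('c'): MISMATCH
  Compare pos 1 ('f') with pos 6 ('j'): MISMATCH
  Compare pos 2 ('m') with pos 5 ('b'): MISMATCH
  Compare pos 3 ('l') with pos 4 ('b'): MISMATCH
Result: not a palindrome

0


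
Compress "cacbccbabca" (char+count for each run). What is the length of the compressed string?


Input: cacbccbabca
Runs:
  'c' x 1 => "c1"
  'a' x 1 => "a1"
  'c' x 1 => "c1"
  'b' x 1 => "b1"
  'c' x 2 => "c2"
  'b' x 1 => "b1"
  'a' x 1 => "a1"
  'b' x 1 => "b1"
  'c' x 1 => "c1"
  'a' x 1 => "a1"
Compressed: "c1a1c1b1c2b1a1b1c1a1"
Compressed length: 20

20


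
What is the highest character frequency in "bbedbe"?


Input: bbedbe
Character counts:
  'b': 3
  'd': 1
  'e': 2
Maximum frequency: 3

3


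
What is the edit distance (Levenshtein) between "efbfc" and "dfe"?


Computing edit distance: "efbfc" -> "dfe"
DP table:
           d    f    e
      0    1    2    3
  e   1    1    2    2
  f   2    2    1    2
  b   3    3    2    2
  f   4    4    3    3
  c   5    5    4    4
Edit distance = dp[5][3] = 4

4


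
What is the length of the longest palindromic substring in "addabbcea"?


Input: "addabbcea"
Checking substrings for palindromes:
  [0:4] "adda" (len 4) => palindrome
  [1:3] "dd" (len 2) => palindrome
  [4:6] "bb" (len 2) => palindrome
Longest palindromic substring: "adda" with length 4

4


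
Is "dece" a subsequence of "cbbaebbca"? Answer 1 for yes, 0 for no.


Check if "dece" is a subsequence of "cbbaebbca"
Greedy scan:
  Position 0 ('c'): no match needed
  Position 1 ('b'): no match needed
  Position 2 ('b'): no match needed
  Position 3 ('a'): no match needed
  Position 4 ('e'): no match needed
  Position 5 ('b'): no match needed
  Position 6 ('b'): no match needed
  Position 7 ('c'): no match needed
  Position 8 ('a'): no match needed
Only matched 0/4 characters => not a subsequence

0


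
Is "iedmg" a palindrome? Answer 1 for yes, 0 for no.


Input: iedmg
Reversed: gmdei
  Compare pos 0 ('i') with pos 4 ('g'): MISMATCH
  Compare pos 1 ('e') with pos 3 ('m'): MISMATCH
Result: not a palindrome

0


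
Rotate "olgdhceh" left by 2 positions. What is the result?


Input: "olgdhceh", rotate left by 2
First 2 characters: "ol"
Remaining characters: "gdhceh"
Concatenate remaining + first: "gdhceh" + "ol" = "gdhcehol"

gdhcehol


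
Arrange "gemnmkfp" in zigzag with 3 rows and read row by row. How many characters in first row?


Zigzag "gemnmkfp" into 3 rows:
Placing characters:
  'g' => row 0
  'e' => row 1
  'm' => row 2
  'n' => row 1
  'm' => row 0
  'k' => row 1
  'f' => row 2
  'p' => row 1
Rows:
  Row 0: "gm"
  Row 1: "enkp"
  Row 2: "mf"
First row length: 2

2


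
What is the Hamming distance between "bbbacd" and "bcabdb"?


Comparing "bbbacd" and "bcabdb" position by position:
  Position 0: 'b' vs 'b' => same
  Position 1: 'b' vs 'c' => differ
  Position 2: 'b' vs 'a' => differ
  Position 3: 'a' vs 'b' => differ
  Position 4: 'c' vs 'd' => differ
  Position 5: 'd' vs 'b' => differ
Total differences (Hamming distance): 5

5


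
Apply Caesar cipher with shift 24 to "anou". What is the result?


Caesar cipher: shift "anou" by 24
  'a' (pos 0) + 24 = pos 24 = 'y'
  'n' (pos 13) + 24 = pos 11 = 'l'
  'o' (pos 14) + 24 = pos 12 = 'm'
  'u' (pos 20) + 24 = pos 18 = 's'
Result: ylms

ylms


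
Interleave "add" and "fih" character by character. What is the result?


Interleaving "add" and "fih":
  Position 0: 'a' from first, 'f' from second => "af"
  Position 1: 'd' from first, 'i' from second => "di"
  Position 2: 'd' from first, 'h' from second => "dh"
Result: afdidh

afdidh


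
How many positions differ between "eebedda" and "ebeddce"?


Comparing "eebedda" and "ebeddce" position by position:
  Position 0: 'e' vs 'e' => same
  Position 1: 'e' vs 'b' => DIFFER
  Position 2: 'b' vs 'e' => DIFFER
  Position 3: 'e' vs 'd' => DIFFER
  Position 4: 'd' vs 'd' => same
  Position 5: 'd' vs 'c' => DIFFER
  Position 6: 'a' vs 'e' => DIFFER
Positions that differ: 5

5


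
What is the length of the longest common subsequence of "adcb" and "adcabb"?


LCS of "adcb" and "adcabb"
DP table:
           a    d    c    a    b    b
      0    0    0    0    0    0    0
  a   0    1    1    1    1    1    1
  d   0    1    2    2    2    2    2
  c   0    1    2    3    3    3    3
  b   0    1    2    3    3    4    4
LCS length = dp[4][6] = 4

4
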